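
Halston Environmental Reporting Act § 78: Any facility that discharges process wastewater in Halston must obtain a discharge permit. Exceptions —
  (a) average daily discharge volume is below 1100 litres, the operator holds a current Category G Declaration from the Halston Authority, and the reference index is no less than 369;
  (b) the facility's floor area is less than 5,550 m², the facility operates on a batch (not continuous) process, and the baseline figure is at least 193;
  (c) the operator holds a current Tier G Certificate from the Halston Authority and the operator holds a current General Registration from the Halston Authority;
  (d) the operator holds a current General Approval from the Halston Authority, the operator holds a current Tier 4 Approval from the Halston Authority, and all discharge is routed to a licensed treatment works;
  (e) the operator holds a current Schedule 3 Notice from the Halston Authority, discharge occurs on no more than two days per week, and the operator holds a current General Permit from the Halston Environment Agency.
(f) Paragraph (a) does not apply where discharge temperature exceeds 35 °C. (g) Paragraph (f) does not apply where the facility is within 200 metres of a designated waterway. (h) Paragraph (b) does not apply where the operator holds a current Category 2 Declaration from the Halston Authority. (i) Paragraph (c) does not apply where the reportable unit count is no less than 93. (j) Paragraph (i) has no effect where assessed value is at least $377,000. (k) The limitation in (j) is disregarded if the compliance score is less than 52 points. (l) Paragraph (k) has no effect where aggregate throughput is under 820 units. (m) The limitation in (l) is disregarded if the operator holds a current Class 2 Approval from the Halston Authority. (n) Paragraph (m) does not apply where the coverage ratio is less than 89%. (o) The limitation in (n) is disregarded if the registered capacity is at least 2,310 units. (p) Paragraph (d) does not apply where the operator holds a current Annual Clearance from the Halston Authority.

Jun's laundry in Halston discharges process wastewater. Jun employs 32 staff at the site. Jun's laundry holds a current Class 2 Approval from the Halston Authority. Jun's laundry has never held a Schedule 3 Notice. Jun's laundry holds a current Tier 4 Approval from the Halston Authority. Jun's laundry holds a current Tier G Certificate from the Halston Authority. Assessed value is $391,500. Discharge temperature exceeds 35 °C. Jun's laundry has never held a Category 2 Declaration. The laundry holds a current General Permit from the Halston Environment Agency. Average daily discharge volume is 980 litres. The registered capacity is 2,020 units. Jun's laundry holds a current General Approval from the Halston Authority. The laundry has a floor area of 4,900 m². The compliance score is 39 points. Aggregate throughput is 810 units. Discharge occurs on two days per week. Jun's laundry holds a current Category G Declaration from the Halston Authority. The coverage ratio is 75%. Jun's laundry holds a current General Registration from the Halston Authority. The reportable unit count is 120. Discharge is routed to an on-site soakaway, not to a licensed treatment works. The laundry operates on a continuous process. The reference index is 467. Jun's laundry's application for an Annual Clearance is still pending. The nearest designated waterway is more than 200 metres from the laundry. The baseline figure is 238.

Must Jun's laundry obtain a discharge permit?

All of (a)'s requirements are met (average daily discharge volume is 980 litres, below the 1100 litres limit; a current Category G Declaration is held; the reference index is 467, meeting the 369 threshold). But applying paragraphs (f)–(g): (f) operates against (a): discharge temperature exceeds 35 °C. (g) does not operate here (the laundry is more than 200 m from any designated waterway), so (f) stands. (a) is therefore removed.
Exception (b) does not apply: the facility operates on a continuous process.
Exception (c)'s conditions are all satisfied: a current Tier G Certificate is held; a current General Registration is held. As to paragraphs (i)–(o): (i) applies (the reportable unit count is 120, meeting the 93 threshold), but is itself disapplied by (j): (j) is engaged — assessed value is $391,500, meeting the $377,000 threshold. (k) is engaged (the compliance score is 39 points, less than the 52 points limit), but is set aside by (l): (l) operates against (k): aggregate throughput is 810 units, under the 820 units limit. (m) would limit (l) — a current Class 2 Approval is held — but (n) sets (m) aside: (n) is engaged — the coverage ratio is 75%, less than the 89% limit. (o) does not operate here (the registered capacity is 2,020 units, short of 2,310 units), so (n) stands. So (c) applies.
Exception (d) requires that all discharge is routed to a licensed treatment works; but discharge is not routed to a licensed treatment works, so (d) is unavailable.
Exception (e) requires that the operator holds a current Schedule 3 Notice from the Halston Authority; but no current Schedule 3 Notice is held, so (e) is unavailable.

No — exception (c) applies; Jun's laundry is not required to obtain a discharge permit.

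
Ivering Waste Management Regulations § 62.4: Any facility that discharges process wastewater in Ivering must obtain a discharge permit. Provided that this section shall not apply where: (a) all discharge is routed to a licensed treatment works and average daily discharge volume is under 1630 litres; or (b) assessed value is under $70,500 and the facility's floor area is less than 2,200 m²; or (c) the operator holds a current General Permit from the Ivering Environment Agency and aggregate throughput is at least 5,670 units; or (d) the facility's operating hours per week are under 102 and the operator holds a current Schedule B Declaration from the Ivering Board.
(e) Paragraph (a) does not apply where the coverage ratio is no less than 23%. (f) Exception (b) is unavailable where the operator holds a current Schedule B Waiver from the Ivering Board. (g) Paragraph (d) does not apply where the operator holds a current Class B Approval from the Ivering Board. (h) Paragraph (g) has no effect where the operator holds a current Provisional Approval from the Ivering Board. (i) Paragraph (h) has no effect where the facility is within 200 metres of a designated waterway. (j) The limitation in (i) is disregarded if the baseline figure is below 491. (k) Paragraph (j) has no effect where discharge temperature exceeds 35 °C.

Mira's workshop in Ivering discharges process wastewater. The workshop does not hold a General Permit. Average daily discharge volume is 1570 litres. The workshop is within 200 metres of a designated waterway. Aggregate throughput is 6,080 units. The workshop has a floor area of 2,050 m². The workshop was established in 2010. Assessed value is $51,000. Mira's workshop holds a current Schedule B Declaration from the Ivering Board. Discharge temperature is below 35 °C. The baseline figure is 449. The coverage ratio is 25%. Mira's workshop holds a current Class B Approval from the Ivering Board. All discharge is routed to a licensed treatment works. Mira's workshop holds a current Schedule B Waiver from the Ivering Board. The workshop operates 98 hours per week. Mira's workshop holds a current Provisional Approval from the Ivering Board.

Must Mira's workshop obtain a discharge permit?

Exception (a) is satisfied on its face — discharge is routed to a licensed treatment works; average daily discharge volume is 1570 litres, under the 1630 litres limit. But: (e) operates against (a): the coverage ratio is 25%, meeting the 23% threshold. So (a) is unavailable.
Exception (b) is satisfied on its face — assessed value is $51,000, under the $70,500 limit; the facility's floor area is 2,050 m², less than the 2,200 m² limit. Turning to paragraph (f): (f) operates against (b): a current Schedule B Waiver is held. So (b) is unavailable.
Exception (c) fails — no General Permit is held.
Exception (d)'s conditions are all satisfied: the facility's operating hours per week are 98, under the 102 limit; a current Schedule B Declaration is held. Considering the limiting provisions: (g) would limit (d) — a current Class B Approval is held — but (h) sets (g) aside: (h) operates against (g): a current Provisional Approval is held. (i) is engaged (the workshop is within 200 m of a designated waterway), but is displaced by (j): (j) operates — the baseline figure is 449, below the 491 limit. (k), which would lift (j), is inapplicable — discharge temperature is below 35 °C. (d) remains available.

No — exception (d) applies; Mira's workshop is not required to obtain a discharge permit.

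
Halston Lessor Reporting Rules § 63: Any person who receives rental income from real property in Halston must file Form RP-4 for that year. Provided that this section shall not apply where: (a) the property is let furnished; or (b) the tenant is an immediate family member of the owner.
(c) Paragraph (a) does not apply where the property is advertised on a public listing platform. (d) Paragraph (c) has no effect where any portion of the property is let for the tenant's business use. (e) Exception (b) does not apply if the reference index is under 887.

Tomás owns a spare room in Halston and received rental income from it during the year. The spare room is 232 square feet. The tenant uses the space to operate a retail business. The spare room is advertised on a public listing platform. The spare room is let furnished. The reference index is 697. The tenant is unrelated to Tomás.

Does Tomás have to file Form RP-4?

All of (a)'s requirements are met (the property is let furnished). As to paragraphs (c)–(d): (c) applies (the property is publicly advertised), but is displaced by (d): (d) operates against (c): the space is let for business use. So (a) applies.
Exception (b) does not apply: the tenant is unrelated to the owner.

No — exception (a) applies; Tomás is not required to file Form RP-4.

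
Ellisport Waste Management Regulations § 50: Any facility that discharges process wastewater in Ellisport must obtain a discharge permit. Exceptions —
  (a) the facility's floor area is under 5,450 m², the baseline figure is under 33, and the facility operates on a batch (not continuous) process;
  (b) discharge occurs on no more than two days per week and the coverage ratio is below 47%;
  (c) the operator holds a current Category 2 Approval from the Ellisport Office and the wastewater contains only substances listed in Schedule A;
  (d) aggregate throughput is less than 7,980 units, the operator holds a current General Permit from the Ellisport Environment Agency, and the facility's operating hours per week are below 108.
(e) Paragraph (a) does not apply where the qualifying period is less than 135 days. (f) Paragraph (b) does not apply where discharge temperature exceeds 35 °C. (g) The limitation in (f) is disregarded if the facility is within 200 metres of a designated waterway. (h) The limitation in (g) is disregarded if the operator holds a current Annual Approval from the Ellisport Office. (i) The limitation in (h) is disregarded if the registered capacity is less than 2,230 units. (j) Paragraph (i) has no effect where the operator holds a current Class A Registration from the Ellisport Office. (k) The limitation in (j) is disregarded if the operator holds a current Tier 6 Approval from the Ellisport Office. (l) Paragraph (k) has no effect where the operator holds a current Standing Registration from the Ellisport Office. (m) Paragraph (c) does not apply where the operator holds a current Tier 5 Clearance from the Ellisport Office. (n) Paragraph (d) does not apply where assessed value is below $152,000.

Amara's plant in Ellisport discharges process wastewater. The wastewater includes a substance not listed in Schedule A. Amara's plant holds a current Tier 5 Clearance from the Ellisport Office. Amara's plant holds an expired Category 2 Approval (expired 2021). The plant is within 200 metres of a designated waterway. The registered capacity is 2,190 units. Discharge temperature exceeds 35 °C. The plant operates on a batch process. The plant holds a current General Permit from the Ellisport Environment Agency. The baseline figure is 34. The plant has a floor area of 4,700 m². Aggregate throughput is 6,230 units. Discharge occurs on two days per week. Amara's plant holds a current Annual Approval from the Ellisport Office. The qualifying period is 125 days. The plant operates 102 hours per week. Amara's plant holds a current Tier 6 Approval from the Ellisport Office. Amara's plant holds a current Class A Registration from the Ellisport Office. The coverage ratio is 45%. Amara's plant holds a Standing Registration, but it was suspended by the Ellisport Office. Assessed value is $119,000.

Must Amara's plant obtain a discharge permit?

Exception (a) requires that the baseline figure is under 33; but the baseline figure is 34, not under 33, so (a) is unavailable.
Exception (b)'s conditions are all satisfied: discharge occurs on no more than two days per week; the coverage ratio is 45%, below the 47% limit. Under paragraphs (f)–(l): (f) would limit (b) — discharge temperature exceeds 35 °C — but (g) sets (f) aside: (g) is triggered — the plant is within 200 m of a designated waterway. (h) applies (a current Annual Approval is held), but is overridden by (i): (i) operates against (h): the registered capacity is 2,190 units, less than the 2,230 units limit. (j) is engaged (a current Class A Registration is held), but yields to (k): (k) operates against (j): a current Tier 6 Approval is held. (l), which would lift (k), is inapplicable — no current Standing Registration is held. (b) remains available.
Exception (c) requires that the operator holds a current Category 2 Approval from the Ellisport Office; but there is no Category 2 Approval in force, so (c) is unavailable.
Exception (d): aggregate throughput is 6,230 units, less than the 7,980 units limit; a current General Permit is held; the facility's operating hours per week are 102, below the 108 limit — every condition holds. But: (n) operates — assessed value is $119,000, below the $152,000 limit. So (d) is unavailable.

No — exception (b) applies; Amara's plant is not required to obtain a discharge permit.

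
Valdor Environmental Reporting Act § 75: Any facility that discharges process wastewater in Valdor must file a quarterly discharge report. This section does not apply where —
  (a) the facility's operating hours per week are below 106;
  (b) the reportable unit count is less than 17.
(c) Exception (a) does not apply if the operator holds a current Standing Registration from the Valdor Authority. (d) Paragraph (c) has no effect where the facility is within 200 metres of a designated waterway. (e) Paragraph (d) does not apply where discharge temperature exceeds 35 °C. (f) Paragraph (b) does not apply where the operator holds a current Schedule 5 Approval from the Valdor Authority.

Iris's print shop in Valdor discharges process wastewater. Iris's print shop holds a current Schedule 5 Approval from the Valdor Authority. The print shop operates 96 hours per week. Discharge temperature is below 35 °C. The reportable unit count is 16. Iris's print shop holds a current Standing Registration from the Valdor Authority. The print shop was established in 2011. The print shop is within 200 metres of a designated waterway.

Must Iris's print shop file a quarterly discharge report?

Exception (a) is satisfied on its face — the facility's operating hours per week are 96, below the 106 limit. As to paragraphs (c)–(e): (c) applies (a current Standing Registration is held), but yields to (d): (d) applies — the print shop is within 200 m of a designated waterway. (e) is not triggered (discharge temperature is below 35 °C), so (d) stands. Exception (a) stands.
Exception (b)'s conditions are all satisfied: the reportable unit count is 16, less than the 17 limit. Turning to paragraph (f): (f) operates — a current Schedule 5 Approval is held. So (b) is unavailable.

No — exception (a) applies; Iris's print shop is not required to file a quarterly discharge report.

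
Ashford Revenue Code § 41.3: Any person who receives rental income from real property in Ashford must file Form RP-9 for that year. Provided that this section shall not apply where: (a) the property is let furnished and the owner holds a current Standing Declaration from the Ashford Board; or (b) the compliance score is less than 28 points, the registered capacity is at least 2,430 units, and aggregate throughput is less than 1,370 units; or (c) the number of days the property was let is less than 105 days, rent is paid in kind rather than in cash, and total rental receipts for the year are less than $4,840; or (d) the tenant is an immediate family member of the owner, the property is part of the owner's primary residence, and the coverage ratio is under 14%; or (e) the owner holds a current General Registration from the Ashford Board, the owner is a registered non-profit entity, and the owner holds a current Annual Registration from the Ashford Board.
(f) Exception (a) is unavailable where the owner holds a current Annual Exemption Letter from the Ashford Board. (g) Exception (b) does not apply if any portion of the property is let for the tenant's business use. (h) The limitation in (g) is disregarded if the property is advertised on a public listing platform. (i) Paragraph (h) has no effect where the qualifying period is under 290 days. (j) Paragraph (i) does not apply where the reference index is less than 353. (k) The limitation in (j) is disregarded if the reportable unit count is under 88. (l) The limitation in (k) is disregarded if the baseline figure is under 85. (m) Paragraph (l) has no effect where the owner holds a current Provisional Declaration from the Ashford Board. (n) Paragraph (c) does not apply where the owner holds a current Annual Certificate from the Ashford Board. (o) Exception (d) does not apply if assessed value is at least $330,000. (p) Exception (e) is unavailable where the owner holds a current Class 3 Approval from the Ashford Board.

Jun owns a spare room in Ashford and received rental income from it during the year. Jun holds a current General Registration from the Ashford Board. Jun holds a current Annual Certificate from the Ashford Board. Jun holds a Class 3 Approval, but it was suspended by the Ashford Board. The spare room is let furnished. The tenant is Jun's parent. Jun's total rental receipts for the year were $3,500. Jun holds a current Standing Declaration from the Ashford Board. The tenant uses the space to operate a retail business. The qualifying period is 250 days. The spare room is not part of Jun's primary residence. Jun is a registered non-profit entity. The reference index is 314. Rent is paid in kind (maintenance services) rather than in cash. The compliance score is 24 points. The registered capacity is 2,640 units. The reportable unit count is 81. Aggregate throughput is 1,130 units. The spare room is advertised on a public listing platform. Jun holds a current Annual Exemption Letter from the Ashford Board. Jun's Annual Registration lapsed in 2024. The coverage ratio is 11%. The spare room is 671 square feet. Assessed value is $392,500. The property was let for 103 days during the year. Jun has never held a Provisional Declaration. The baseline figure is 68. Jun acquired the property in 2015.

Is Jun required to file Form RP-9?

No — exception (b) applies; Jun is not required to file Form RP-9.

Exception (a) is satisfied on its face — the property is let furnished; a current Standing Declaration is held. But applying paragraph (f): (f) is triggered — a current Annual Exemption Letter is held. Exception (a) does not apply.
All of (b)'s requirements are met (the compliance score is 24 points, less than the 28 points limit; the registered capacity is 2,640 units, meeting the 2,430 units threshold; aggregate throughput is 1,130 units, less than the 1,370 units limit). Under paragraphs (g)–(m): (g) operates (the space is let for business use), but is set aside by (h): (h) is engaged — the property is publicly advertised. (i) would limit (h) — the qualifying period is 250 days, under the 290 days limit — but (j) sets (i) aside: (j) operates against (i): the reference index is 314, less than the 353 limit. (k) would limit (j) — the reportable unit count is 81, under the 88 limit — but (l) sets (k) aside: (l) operates against (k): the baseline figure is 68, under the 85 limit. (m), which would lift (l), is inapplicable — the Provisional Declaration is not current. (b) remains available.
Exception (c): the number of days the property was let is 103 days, less than the 105 days limit; rent is paid in kind; total rental receipts for the year are $3,500, less than the $4,840 limit — every condition holds. But: (n) operates — a current Annual Certificate is held. (c) is therefore removed.
Exception (d) does not apply: the spare room is not part of the primary residence.
Exception (e) requires that the owner holds a current Annual Registration from the Ashford Board; but there is no Annual Registration in force, so (e) is unavailable.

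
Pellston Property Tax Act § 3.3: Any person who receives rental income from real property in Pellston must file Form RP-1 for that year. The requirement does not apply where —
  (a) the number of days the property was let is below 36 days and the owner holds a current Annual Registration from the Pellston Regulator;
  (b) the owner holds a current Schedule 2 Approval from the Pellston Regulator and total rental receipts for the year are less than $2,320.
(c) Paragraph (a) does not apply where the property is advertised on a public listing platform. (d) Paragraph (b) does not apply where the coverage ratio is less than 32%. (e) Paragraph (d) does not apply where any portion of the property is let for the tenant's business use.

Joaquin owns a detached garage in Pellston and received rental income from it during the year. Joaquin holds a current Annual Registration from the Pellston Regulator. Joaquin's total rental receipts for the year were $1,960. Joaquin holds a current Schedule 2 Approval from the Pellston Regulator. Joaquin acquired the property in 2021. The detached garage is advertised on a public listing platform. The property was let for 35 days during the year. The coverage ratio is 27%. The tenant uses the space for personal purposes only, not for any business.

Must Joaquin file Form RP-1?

Yes — Joaquin must file Form RP-1.

Exception (a) is satisfied on its face — the number of days the property was let is 35 days, below the 36 days limit; a current Annual Registration is held. But applying paragraph (c): (c) operates — the property is publicly advertised. (a) is therefore removed.
Exception (b)'s conditions are all satisfied: a current Schedule 2 Approval is held; total rental receipts for the year are $1,960, less than the $2,320 limit. But applying paragraphs (d)–(e): (d) is triggered — the coverage ratio is 27%, less than the 32% limit. (e), which would lift (d), is not engaged — the space is used for personal purposes only. Exception (b) does not apply.
No exception applies. The general rule governs.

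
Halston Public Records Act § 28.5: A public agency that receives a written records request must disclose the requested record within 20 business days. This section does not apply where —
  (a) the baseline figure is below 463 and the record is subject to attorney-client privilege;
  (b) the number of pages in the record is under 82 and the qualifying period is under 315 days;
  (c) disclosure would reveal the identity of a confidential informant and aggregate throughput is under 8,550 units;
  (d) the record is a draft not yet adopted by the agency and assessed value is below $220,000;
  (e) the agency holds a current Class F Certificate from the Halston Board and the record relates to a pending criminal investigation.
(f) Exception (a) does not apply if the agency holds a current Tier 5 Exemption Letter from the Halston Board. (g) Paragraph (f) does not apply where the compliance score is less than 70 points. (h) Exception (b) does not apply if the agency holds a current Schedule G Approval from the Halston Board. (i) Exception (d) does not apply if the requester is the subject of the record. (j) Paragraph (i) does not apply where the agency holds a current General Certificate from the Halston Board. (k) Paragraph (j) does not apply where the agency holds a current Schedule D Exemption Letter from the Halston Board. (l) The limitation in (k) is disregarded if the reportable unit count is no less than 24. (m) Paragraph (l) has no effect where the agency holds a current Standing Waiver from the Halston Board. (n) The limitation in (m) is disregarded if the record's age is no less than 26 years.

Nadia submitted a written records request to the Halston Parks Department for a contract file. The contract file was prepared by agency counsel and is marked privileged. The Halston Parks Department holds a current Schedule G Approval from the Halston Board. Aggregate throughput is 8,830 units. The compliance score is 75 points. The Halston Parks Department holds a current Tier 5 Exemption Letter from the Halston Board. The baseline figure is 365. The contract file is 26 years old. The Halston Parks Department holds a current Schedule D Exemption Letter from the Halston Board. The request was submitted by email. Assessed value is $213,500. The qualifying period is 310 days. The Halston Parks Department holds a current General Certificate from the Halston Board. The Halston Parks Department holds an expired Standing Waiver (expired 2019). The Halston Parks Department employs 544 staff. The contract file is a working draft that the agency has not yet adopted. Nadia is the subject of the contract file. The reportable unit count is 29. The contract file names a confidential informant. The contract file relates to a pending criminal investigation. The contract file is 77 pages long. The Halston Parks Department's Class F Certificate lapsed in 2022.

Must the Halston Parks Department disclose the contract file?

Exception (a) is satisfied on its face — the baseline figure is 365, below the 463 limit; the contract file is privileged. However, paragraphs (f)–(g) must be considered: (f) operates against (a): a current Tier 5 Exemption Letter is held. (g) is inapplicable (the compliance score is 75 points, not less than 70 points), so (f) stands. So (a) is unavailable.
Exception (b) is satisfied on its face — the number of pages in the record is 77, under the 82 limit; the qualifying period is 310 days, under the 315 days limit. But: (h) is triggered — a current Schedule G Approval is held. Exception (b) does not apply.
Exception (c) fails — aggregate throughput is 8,830 units, not under 8,550 units.
Exception (d)'s conditions are all satisfied: the contract file is an unadopted draft; assessed value is $213,500, below the $220,000 limit. Applying paragraphs (i)–(n): (i) would limit (d) — Nadia is the subject of the contract file — but (j) sets (i) aside: (j) operates — a current General Certificate is held. (k) would limit (j) — a current Schedule D Exemption Letter is held — but (l) sets (k) aside: (l) is triggered — the reportable unit count is 29, meeting the 24 threshold. (m) is not triggered (there is no Standing Waiver in force), so (l) stands. Exception (d) stands.
Exception (e) requires that the agency holds a current Class F Certificate from the Halston Board; but no current Class F Certificate is held, so (e) is unavailable.

No — exception (d) applies; the Halston Parks Department is not required to disclose the contract file.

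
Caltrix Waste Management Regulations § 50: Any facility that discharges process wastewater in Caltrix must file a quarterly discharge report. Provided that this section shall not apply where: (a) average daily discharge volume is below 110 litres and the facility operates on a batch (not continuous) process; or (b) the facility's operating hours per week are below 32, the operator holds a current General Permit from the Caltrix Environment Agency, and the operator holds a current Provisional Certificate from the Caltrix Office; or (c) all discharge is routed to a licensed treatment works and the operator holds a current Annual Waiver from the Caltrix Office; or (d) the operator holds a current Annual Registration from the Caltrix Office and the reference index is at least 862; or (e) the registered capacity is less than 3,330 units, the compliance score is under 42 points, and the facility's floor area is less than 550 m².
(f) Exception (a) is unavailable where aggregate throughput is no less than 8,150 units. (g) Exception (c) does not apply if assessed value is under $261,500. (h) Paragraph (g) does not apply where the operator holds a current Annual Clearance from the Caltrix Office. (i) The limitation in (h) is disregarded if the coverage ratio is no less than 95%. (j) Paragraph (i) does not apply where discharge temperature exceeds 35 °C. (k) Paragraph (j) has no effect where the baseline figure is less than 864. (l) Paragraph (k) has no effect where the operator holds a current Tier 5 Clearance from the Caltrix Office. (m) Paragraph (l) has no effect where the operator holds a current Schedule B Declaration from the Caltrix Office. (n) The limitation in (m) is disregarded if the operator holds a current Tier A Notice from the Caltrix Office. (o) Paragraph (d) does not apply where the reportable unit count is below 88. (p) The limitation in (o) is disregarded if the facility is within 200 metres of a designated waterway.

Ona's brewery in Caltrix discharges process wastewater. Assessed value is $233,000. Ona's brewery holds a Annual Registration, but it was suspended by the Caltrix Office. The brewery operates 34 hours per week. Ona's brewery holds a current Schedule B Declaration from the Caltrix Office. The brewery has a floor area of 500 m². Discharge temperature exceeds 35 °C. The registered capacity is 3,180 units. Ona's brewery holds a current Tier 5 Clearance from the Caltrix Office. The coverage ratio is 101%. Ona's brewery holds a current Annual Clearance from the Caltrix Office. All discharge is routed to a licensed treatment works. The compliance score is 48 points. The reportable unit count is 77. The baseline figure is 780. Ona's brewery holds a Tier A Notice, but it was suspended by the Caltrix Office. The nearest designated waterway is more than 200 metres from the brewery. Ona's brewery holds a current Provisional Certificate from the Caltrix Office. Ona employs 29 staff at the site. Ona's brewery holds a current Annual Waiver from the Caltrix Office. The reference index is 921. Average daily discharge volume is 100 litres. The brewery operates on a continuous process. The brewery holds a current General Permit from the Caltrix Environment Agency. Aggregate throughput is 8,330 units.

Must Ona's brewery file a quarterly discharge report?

Yes — Ona's brewery must file a quarterly discharge report.

Exception (a) requires that the facility operates on a batch (not continuous) process; but the facility operates on a continuous process, so (a) is unavailable.
Exception (b) fails — the facility's operating hours per week are 34, not below 32.
Exception (c)'s conditions are all satisfied: discharge is routed to a licensed treatment works; a current Annual Waiver is held. But: (g) operates against (c): assessed value is $233,000, under the $261,500 limit. (h) would limit (g) — a current Annual Clearance is held — but (i) sets (h) aside: (i) operates against (h): the coverage ratio is 101%, meeting the 95% threshold. (j) would limit (i) — discharge temperature exceeds 35 °C — but (k) sets (j) aside: (k) is engaged — the baseline figure is 780, less than the 864 limit. (l) is engaged (a current Tier 5 Clearance is held), but is overridden by (m): (m) operates against (l): a current Schedule B Declaration is held. (n) is not engaged (no current Tier A Notice is held), so (m) stands. So (c) is unavailable.
Exception (d) does not apply: the Annual Registration is not current.
Exception (e) requires that the compliance score is under 42 points; but the compliance score is 48 points, not under 42 points, so (e) is unavailable.
No exception applies. The general rule governs.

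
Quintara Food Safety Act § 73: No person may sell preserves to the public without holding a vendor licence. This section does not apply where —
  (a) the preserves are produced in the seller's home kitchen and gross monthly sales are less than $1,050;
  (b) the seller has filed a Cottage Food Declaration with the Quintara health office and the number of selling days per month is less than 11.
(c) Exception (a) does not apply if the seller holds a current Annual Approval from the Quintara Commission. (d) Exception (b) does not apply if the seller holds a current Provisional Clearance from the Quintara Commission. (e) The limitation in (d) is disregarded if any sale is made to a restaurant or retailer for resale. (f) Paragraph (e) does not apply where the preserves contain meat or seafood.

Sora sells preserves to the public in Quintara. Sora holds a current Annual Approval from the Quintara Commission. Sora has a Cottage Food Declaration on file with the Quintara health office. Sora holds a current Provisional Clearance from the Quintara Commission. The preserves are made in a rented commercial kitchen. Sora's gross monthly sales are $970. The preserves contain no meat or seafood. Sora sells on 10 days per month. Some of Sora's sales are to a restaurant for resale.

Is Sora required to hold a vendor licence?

Exception (a) does not apply: the preserves are made in a commercial kitchen, not a home kitchen.
Exception (b) is satisfied on its face — a Cottage Food Declaration is on file; the number of selling days per month is 10, less than the 11 limit. Considering the limiting provisions: (d) applies (a current Provisional Clearance is held), but is overridden by (e): (e) operates against (d): some sales are to a restaurant for resale. (f) is inapplicable (the preserves contain no meat or seafood), so (e) stands. So (b) applies.

No — exception (b) applies; Sora is not required to hold a vendor licence.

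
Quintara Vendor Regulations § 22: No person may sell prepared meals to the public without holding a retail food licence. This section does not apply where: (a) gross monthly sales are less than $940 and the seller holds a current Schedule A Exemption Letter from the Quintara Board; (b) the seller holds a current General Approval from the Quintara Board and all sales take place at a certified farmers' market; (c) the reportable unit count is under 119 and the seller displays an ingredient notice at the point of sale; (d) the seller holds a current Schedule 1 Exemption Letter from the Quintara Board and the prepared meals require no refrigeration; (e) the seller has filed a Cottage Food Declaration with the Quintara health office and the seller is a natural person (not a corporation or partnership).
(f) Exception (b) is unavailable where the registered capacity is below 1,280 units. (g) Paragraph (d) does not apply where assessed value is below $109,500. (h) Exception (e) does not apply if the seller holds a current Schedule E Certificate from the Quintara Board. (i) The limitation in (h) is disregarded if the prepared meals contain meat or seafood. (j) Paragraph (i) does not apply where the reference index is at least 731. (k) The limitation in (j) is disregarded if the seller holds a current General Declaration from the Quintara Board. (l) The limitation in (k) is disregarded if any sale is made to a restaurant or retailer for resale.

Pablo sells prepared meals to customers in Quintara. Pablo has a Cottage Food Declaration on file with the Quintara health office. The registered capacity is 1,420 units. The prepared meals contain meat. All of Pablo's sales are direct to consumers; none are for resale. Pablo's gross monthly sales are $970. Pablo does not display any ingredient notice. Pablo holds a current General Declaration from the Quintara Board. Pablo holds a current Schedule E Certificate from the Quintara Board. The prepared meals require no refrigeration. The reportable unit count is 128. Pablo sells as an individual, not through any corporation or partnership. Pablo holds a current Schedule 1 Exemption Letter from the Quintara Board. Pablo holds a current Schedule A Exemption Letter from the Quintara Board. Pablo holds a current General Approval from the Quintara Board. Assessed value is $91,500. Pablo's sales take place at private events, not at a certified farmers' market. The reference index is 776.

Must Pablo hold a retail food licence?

Exception (a) requires that gross monthly sales are less than $940; but gross monthly sales are $970, not less than $940, so (a) is unavailable.
Exception (b) does not apply: sales are at private events, not a certified farmers' market.
Exception (c) fails — the reportable unit count is 128, not under 119.
All of (d)'s requirements are met (a current Schedule 1 Exemption Letter is held; the prepared meals are shelf-stable). But: (g) is triggered — assessed value is $91,500, below the $109,500 limit. So (d) is unavailable.
Exception (e): a Cottage Food Declaration is on file; the seller is a natural person — every condition holds. Considering the limiting provisions: (h) would limit (e) — a current Schedule E Certificate is held — but (i) sets (h) aside: (i) operates against (h): the prepared meals contain meat. (j) would limit (i) — the reference index is 776, meeting the 731 threshold — but (k) sets (j) aside: (k) operates against (j): a current General Declaration is held. (l), which would lift (k), is not triggered — no sales are for resale. (e) remains available.

No — exception (e) applies; Pablo is not required to hold a retail food licence.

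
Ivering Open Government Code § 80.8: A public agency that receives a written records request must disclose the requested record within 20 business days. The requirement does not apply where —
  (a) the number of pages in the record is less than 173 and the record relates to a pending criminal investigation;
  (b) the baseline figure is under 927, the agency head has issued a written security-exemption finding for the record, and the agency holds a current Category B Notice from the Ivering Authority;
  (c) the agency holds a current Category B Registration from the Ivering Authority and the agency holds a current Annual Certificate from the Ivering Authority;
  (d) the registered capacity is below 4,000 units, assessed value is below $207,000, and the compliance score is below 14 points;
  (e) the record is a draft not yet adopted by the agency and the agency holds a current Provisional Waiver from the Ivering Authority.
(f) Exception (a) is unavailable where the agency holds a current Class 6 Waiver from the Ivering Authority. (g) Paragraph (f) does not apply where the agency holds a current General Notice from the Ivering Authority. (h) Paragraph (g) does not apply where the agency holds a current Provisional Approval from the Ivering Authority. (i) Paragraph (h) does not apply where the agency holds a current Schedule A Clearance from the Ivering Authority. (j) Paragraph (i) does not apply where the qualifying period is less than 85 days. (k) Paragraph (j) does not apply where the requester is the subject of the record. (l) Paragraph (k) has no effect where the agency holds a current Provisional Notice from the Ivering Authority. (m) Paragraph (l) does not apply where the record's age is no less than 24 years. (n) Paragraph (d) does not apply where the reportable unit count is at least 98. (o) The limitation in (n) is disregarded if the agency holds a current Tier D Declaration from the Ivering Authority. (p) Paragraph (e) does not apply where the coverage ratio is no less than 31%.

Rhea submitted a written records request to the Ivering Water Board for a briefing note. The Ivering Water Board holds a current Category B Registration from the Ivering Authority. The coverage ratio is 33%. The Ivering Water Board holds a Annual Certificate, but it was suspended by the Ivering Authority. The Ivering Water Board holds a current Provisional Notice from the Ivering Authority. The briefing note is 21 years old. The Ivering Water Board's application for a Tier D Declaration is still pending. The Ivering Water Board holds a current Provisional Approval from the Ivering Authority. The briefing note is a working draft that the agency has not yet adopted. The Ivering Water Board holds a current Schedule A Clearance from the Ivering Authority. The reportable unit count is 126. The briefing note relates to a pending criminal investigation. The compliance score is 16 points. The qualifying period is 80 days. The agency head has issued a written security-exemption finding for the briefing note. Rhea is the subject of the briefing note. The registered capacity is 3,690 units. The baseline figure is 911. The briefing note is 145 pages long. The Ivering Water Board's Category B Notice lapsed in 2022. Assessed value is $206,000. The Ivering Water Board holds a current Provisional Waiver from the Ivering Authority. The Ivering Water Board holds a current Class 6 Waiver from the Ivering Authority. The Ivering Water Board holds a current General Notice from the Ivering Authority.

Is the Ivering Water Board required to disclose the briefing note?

Exception (a)'s conditions are all satisfied: the number of pages in the record is 145, less than the 173 limit; the briefing note relates to a pending investigation. Turning to paragraphs (f)–(m): (f) operates — a current Class 6 Waiver is held. (g) is engaged (a current General Notice is held), but is displaced by (h): (h) is engaged — a current Provisional Approval is held. (i) is engaged (a current Schedule A Clearance is held), but is displaced by (j): (j) operates against (i): the qualifying period is 80 days, less than the 85 days limit. (k) operates (Rhea is the subject of the briefing note), but is overridden by (l): (l) operates against (k): a current Provisional Notice is held. (m), which would lift (l), is not triggered — the record's age is 21 years, short of 24 years. Exception (a) does not apply.
Exception (b) does not apply: no current Category B Notice is held.
Exception (c) requires that the agency holds a current Annual Certificate from the Ivering Authority; but the Annual Certificate is not current, so (c) is unavailable.
Exception (d) requires that the compliance score is below 14 points; but the compliance score is 16 points, not below 14 points, so (d) is unavailable.
Exception (e)'s conditions are all satisfied: the briefing note is an unadopted draft; a current Provisional Waiver is held. Turning to paragraph (p): (p) operates against (e): the coverage ratio is 33%, meeting the 31% threshold. So (e) is unavailable.
Every exception is unavailable, so the rule governs.

Yes — the Ivering Water Board must disclose the briefing note.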